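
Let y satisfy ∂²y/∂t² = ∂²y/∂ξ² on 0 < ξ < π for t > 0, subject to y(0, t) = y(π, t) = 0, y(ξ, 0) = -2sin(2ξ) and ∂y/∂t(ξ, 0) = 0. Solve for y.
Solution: Using separation of variables y = X(ξ)T(t):
Eigenfunctions: sin(nξ), n = 1, 2, 3, ...
General solution: y(ξ, t) = Σ [A_n cos(n t) + B_n sin(n t)] sin(nξ)
From y(ξ,0) = -2sin(2ξ): A_2=-2. From y_t(ξ,0) = 0: all B_n = 0.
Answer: y(ξ, t) = -2sin(2ξ)cos(2t)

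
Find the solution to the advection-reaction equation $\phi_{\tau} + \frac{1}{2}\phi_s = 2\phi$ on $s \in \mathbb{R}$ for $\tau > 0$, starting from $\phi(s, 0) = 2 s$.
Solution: Substitute $\phi = e^{2\tau}u$, i.e. $u = e^{-2\tau}\phi$.
By the product rule, $\phi_{\tau} = e^{2\tau}(u_{\tau} + 2u)$, $\phi_s = e^{2\tau}u_s$.
Substituting into the PDE and dividing by $e^{2\tau}$: $u_{\tau} + 2u + \frac{1}{2}u_s = 2u$.
The lower-order terms cancel, leaving the standard advection equation $u_{\tau} + \frac{1}{2}u_s = 0$.
Initial data for $u$: $u(s,0) = \phi(s,0) = 2 s$.
Solve for $u$:
  By method of characteristics (waves move right with speed 1/2):
  Along characteristics $s - \frac{1}{2}\tau =$ const, $u$ is constant, so $u(s,\tau) = f(s - \frac{1}{2}\tau)$ with $f = u( \cdot , 0)$.
Hence $u(s,\tau) = 2 s - \tau$.
Transform back: $\phi(s,\tau) = e^{2\tau}u(s,\tau)$.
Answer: $\phi(s, \tau) = - \tau e^{2 \tau} + 2 s e^{2 \tau}$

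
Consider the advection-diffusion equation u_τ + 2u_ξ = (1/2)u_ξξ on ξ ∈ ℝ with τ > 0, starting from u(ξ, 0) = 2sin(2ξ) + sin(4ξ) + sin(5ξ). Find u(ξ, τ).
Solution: Change to a moving frame: let η = ξ - 2τ, σ = τ and write u(ξ,τ) = w(η,σ).
By the chain rule u_τ = w_σ - 2w_η, u_ξ = w_η, u_ξξ = w_ηη.
Then u_τ + 2u_ξ = w_σ: the advection term cancels and the PDE becomes the heat equation w_σ = (1/2)w_ηη on η ∈ ℝ.
Initial data: w(η,0) = u(η,0) = 2sin(2η) + sin(4η) + sin(5η).
On η ∈ ℝ each mode satisfies (sin(nη))″ = -n² sin(nη), so exp(-n²σ/2) sin(nη) solves the heat equation; by superposition w(η,σ) = Σ c_n exp(-n²σ/2) sin(nη).
Reading off the coefficients: c_2=2, c_4=1, c_5=1, so w(η,σ) = 2exp(-2σ)sin(2η) + exp(-8σ)sin(4η) + exp(-25σ/2)sin(5η).
Substituting back η = ξ - 2τ, σ = τ: u(ξ,τ) = w(ξ - 2τ, τ).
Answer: u(ξ, τ) = 2exp(-2τ)sin(2ξ - 4τ) + exp(-8τ)sin(4ξ - 8τ) + exp(-25τ/2)sin(5ξ - 10τ)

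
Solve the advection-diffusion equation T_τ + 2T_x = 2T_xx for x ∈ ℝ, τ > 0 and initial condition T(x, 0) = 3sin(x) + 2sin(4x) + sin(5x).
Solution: Change to a moving frame: let η = x - 2τ, σ = τ and write T(x,τ) = u(η,σ).
By the chain rule T_τ = u_σ - 2u_η, T_x = u_η, T_xx = u_ηη.
Then T_τ + 2T_x = u_σ: the advection term cancels and the PDE becomes the heat equation u_σ = 2u_ηη on η ∈ ℝ.
Initial data: u(η,0) = T(η,0) = 3sin(η) + 2sin(4η) + sin(5η).
On η ∈ ℝ each mode satisfies (sin(nη))″ = -n² sin(nη), so exp(-2n²σ) sin(nη) solves the heat equation; by superposition u(η,σ) = Σ c_n exp(-2n²σ) sin(nη).
Reading off the coefficients: c_1=3, c_4=2, c_5=1, so u(η,σ) = 3exp(-2σ)sin(η) + 2exp(-32σ)sin(4η) + exp(-50σ)sin(5η).
Substituting back η = x - 2τ, σ = τ: T(x,τ) = u(x - 2τ, τ).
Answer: T(x, τ) = 3exp(-2τ)sin(x - 2τ) + 2exp(-32τ)sin(4x - 8τ) + exp(-50τ)sin(5x - 10τ)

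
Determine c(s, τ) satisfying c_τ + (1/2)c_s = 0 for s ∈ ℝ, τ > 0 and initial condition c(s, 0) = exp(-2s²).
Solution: By characteristics (ds/dτ = 1/2), c(s,τ) = f(s - (1/2)τ) with f = c(·, 0).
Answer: c(s, τ) = exp(-2(s - τ/2)²)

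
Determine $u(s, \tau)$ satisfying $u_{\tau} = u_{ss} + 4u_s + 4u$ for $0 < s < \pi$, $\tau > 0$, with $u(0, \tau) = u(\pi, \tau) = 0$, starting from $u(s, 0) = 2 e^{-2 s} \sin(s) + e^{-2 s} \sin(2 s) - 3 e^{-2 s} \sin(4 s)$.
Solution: Substitute $u = e^{-2s}w$, i.e. $w = e^{2s}u$.
By the product rule, $u_s = e^{-2s}(w_s - 2w)$, $u_{ss} = e^{-2s}(w_{ss} - 4w_s + 4w)$, $u_{\tau} = e^{-2s}w_{\tau}$.
Substituting into the PDE and dividing by $e^{-2s}$: $w_{\tau} = (w_{ss} - 4w_s + 4w) + 4(w_s - 2w) + 4w$.
The lower-order terms cancel, leaving the standard heat equation $w_{\tau} = w_{ss}$.
Initial data for $w$: $w(s,0) = e^{2s}u(s,0) = 2 \sin(s) + \sin(2 s) - 3 \sin(4 s)$. The boundary conditions carry over: $w(0,\tau) = w(\pi,\tau) = 0$.
Solve for $w$:
  Using separation of variables $w = X(s)T(\tau)$:
  Eigenfunctions: $\sin(ns)$, $n = 1, 2, 3, \ldots$
  General solution: $w(s, \tau) = \sum c_n \sin(ns) e^{-n^2 \tau}$
  Matching $w(s,0) = 2 \sin(s) + \sin(2 s) - 3 \sin(4 s)$ term by term: $c_1=2, c_2=1, c_4=-3$.
Hence $w(s,\tau) = 2 e^{-\tau} \sin(s) + e^{-4 \tau} \sin(2 s) - 3 e^{-16 \tau} \sin(4 s)$.
Transform back: $u(s,\tau) = e^{-2s}w(s,\tau)$.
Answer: $u(s, \tau) = 2 e^{-\tau} e^{-2 s} \sin(s) + e^{-4 \tau} e^{-2 s} \sin(2 s) - 3 e^{-16 \tau} e^{-2 s} \sin(4 s)$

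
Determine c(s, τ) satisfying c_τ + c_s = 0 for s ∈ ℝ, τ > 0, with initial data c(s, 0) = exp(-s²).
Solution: By characteristics (ds/dτ = 1), c(s,τ) = f(s - τ) with f = c(·, 0).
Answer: c(s, τ) = exp(-(s - τ)²)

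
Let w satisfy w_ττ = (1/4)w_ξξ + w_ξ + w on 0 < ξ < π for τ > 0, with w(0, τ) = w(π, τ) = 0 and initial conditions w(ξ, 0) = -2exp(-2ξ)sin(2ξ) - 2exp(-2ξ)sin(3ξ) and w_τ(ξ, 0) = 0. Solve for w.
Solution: Substitute w = exp(-2ξ)u.
Then w_ξ = exp(-2ξ)(u_ξ - 2u), w_ξξ = exp(-2ξ)(u_ξξ - 4u_ξ + 4u), w_ττ = exp(-2ξ)u_ττ; substituting and dividing by exp(-2ξ), the lower-order terms cancel: u_ττ = (1/4)u_ξξ (standard wave equation).
Data for u: u(ξ,0) = exp(2ξ)w(ξ,0) = -2sin(2ξ) - 2sin(3ξ); u_τ(ξ,0) = exp(2ξ)w_τ(ξ,0) = 0. The boundary conditions carry over: u(0,τ) = u(π,τ) = 0.
Separating variables: u = Σ [A_n cos(ω_n τ) + B_n sin(ω_n τ)] sin(nξ), ω_n = n/2. From ICs: A_2=-2, A_3=-2.
So u(ξ,τ) = -2sin(2ξ)cos(τ) - 2sin(3ξ)cos(3τ/2), and w(ξ,τ) = exp(-2ξ)u(ξ,τ).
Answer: w(ξ, τ) = -2exp(-2ξ)sin(2ξ)cos(τ) - 2exp(-2ξ)sin(3ξ)cos(3τ/2)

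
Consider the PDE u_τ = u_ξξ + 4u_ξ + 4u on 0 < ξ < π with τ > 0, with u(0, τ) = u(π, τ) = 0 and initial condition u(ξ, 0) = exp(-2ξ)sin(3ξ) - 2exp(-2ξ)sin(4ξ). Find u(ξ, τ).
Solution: Substitute u = exp(-2ξ)w, i.e. w = exp(2ξ)u.
By the product rule, u_ξ = exp(-2ξ)(w_ξ - 2w), u_ξξ = exp(-2ξ)(w_ξξ - 4w_ξ + 4w), u_τ = exp(-2ξ)w_τ.
Substituting into the PDE and dividing by exp(-2ξ): w_τ = (w_ξξ - 4w_ξ + 4w) + 4(w_ξ - 2w) + 4w.
The lower-order terms cancel, leaving the standard heat equation w_τ = w_ξξ.
Initial data for w: w(ξ,0) = exp(2ξ)u(ξ,0) = sin(3ξ) - 2sin(4ξ). The boundary conditions carry over: w(0,τ) = w(π,τ) = 0.
Solve for w:
  Using separation of variables w = X(ξ)T(τ):
  Eigenfunctions: sin(nξ), n = 1, 2, 3, ...
  General solution: w(ξ, τ) = Σ c_n sin(nξ) exp(-n² τ)
  Matching w(ξ,0) = sin(3ξ) - 2sin(4ξ) term by term: c_3=1, c_4=-2.
Hence w(ξ,τ) = exp(-9τ)sin(3ξ) - 2exp(-16τ)sin(4ξ).
Transform back: u(ξ,τ) = exp(-2ξ)w(ξ,τ).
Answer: u(ξ, τ) = exp(-2ξ)exp(-9τ)sin(3ξ) - 2exp(-2ξ)exp(-16τ)sin(4ξ)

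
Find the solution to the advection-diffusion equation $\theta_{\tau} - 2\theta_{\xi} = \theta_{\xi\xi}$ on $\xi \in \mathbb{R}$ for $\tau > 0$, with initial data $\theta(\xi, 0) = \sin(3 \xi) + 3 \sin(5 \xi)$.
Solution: Moving frame: $\eta = \xi + 2\tau$, $\sigma = \tau$, $\theta = u(\eta,\sigma)$, so $\theta_{\tau} = u_{\sigma} + 2u_{\eta}$ and $\theta_{\xi\xi} = u_{\eta\eta}$.
Hence $\theta_{\tau} - 2\theta_{\xi} = u_{\sigma}$ and the PDE becomes the heat equation $u_{\sigma} = u_{\eta\eta}$ on $\eta \in \mathbb{R}$.
Initial data: $u(\eta,0) = \theta(\eta,0) = \sin(3 \eta) + 3 \sin(5 \eta)$. Each mode $\sin(n\eta)$ decays as $e^{-n^2\sigma}$ on $\mathbb{R}$, so $u(\eta,\sigma) = \sum c_n e^{-n^2\sigma} \sin(n\eta)$ with $c_3=1, c_5=3$: $u(\eta,\sigma) = e^{-9 \sigma} \sin(3 \eta) + 3 e^{-25 \sigma} \sin(5 \eta)$.
Substituting back: $\theta(\xi,\tau) = u(\xi + 2\tau, \tau)$.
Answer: $\theta(\xi, \tau) = e^{-9 \tau} \sin(6 \tau + 3 \xi) + 3 e^{-25 \tau} \sin(10 \tau + 5 \xi)$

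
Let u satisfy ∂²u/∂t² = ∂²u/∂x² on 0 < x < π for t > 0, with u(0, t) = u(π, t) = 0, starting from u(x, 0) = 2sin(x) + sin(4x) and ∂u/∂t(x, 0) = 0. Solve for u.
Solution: Separating variables: u = Σ [A_n cos(ω_n t) + B_n sin(ω_n t)] sin(nx), ω_n = n. From ICs: A_1=2, A_4=1.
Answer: u(x, t) = 2sin(x)cos(t) + sin(4x)cos(4t)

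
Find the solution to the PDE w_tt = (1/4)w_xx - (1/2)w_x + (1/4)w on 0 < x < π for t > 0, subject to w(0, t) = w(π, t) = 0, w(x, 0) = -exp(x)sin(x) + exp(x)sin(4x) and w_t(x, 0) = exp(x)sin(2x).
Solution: Substitute w = exp(x)u.
Then w_x = exp(x)(u_x + u), w_xx = exp(x)(u_xx + 2u_x + u), w_tt = exp(x)u_tt; substituting and dividing by exp(x), the lower-order terms cancel: u_tt = (1/4)u_xx (standard wave equation).
Data for u: u(x,0) = exp(-x)w(x,0) = -sin(x) + sin(4x); u_t(x,0) = exp(-x)w_t(x,0) = sin(2x). The boundary conditions carry over: u(0,t) = u(π,t) = 0.
Separating variables: u = Σ [A_n cos(ω_n t) + B_n sin(ω_n t)] sin(nx), ω_n = n/2. From ICs (B_n = velocity coefficient / ω_n): A_1=-1, A_4=1, B_2=1.
So u(x,t) = sin(t)sin(2x) - sin(x)cos(t/2) + sin(4x)cos(2t), and w(x,t) = exp(x)u(x,t).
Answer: w(x, t) = exp(x)sin(t)sin(2x) - exp(x)sin(x)cos(t/2) + exp(x)sin(4x)cos(2t)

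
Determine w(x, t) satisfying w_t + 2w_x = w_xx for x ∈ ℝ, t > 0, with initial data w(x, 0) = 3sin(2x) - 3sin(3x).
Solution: Moving frame: η = x - 2t, σ = t, w = u(η,σ), so w_t = u_σ - 2u_η and w_xx = u_ηη.
Hence w_t + 2w_x = u_σ and the PDE becomes the heat equation u_σ = u_ηη on η ∈ ℝ.
Initial data: u(η,0) = w(η,0) = 3sin(2η) - 3sin(3η). Each mode sin(nη) decays as exp(-n²σ) on ℝ, so u(η,σ) = Σ c_n exp(-n²σ) sin(nη) with c_2=3, c_3=-3: u(η,σ) = 3exp(-4σ)sin(2η) - 3exp(-9σ)sin(3η).
Substituting back: w(x,t) = u(x - 2t, t).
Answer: w(x, t) = -3exp(-4t)sin(4t - 2x) + 3exp(-9t)sin(6t - 3x)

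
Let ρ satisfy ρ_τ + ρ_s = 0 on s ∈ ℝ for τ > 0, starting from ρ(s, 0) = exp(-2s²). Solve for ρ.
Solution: By method of characteristics (waves move right with speed 1):
Along characteristics s - τ = const, ρ is constant, so ρ(s,τ) = f(s - τ) with f = ρ(·, 0).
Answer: ρ(s, τ) = exp(-2(s - τ)²)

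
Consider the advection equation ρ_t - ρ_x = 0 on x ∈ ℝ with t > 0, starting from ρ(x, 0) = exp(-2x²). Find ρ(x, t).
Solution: By method of characteristics (waves move left with speed 1):
Along characteristics x + t = const, ρ is constant, so ρ(x,t) = f(x + t) with f = ρ(·, 0).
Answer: ρ(x, t) = exp(-2(t + x)²)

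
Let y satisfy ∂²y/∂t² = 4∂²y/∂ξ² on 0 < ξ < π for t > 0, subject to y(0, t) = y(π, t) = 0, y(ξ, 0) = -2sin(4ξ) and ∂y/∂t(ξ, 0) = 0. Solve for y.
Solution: Separating variables: y = Σ [A_n cos(ω_n t) + B_n sin(ω_n t)] sin(nξ), ω_n = 2n. From ICs: A_4=-2.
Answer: y(ξ, t) = -2sin(4ξ)cos(8t)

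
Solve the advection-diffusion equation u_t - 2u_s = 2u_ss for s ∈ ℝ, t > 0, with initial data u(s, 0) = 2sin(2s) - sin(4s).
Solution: Change to a moving frame: let η = s + 2t, σ = t and write u(s,t) = w(η,σ).
By the chain rule u_t = w_σ + 2w_η, u_s = w_η, u_ss = w_ηη.
Then u_t - 2u_s = w_σ: the advection term cancels and the PDE becomes the heat equation w_σ = 2w_ηη on η ∈ ℝ.
Initial data: w(η,0) = u(η,0) = 2sin(2η) - sin(4η).
On η ∈ ℝ each mode satisfies (sin(nη))″ = -n² sin(nη), so exp(-2n²σ) sin(nη) solves the heat equation; by superposition w(η,σ) = Σ c_n exp(-2n²σ) sin(nη).
Reading off the coefficients: c_2=2, c_4=-1, so w(η,σ) = 2exp(-8σ)sin(2η) - exp(-32σ)sin(4η).
Substituting back η = s + 2t, σ = t: u(s,t) = w(s + 2t, t).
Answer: u(s, t) = 2exp(-8t)sin(2s + 4t) - exp(-32t)sin(4s + 8t)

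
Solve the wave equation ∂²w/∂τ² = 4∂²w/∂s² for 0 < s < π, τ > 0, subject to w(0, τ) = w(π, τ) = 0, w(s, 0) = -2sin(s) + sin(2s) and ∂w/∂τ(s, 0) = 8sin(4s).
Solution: Separating variables: w = Σ [A_n cos(ω_n τ) + B_n sin(ω_n τ)] sin(ns), ω_n = 2n. From ICs (B_n = velocity coefficient / ω_n): A_1=-2, A_2=1, B_4=1.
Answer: w(s, τ) = -2sin(s)cos(2τ) + sin(2s)cos(4τ) + sin(4s)sin(8τ)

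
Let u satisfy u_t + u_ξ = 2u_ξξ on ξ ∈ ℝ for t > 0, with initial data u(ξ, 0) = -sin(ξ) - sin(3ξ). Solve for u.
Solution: Change to a moving frame: let η = ξ - t, σ = t and write u(ξ,t) = w(η,σ).
By the chain rule u_t = w_σ - w_η, u_ξ = w_η, u_ξξ = w_ηη.
Then u_t + u_ξ = w_σ: the advection term cancels and the PDE becomes the heat equation w_σ = 2w_ηη on η ∈ ℝ.
Initial data: w(η,0) = u(η,0) = -sin(η) - sin(3η).
On η ∈ ℝ each mode satisfies (sin(nη))″ = -n² sin(nη), so exp(-2n²σ) sin(nη) solves the heat equation; by superposition w(η,σ) = Σ c_n exp(-2n²σ) sin(nη).
Reading off the coefficients: c_1=-1, c_3=-1, so w(η,σ) = -exp(-2σ)sin(η) - exp(-18σ)sin(3η).
Substituting back η = ξ - t, σ = t: u(ξ,t) = w(ξ - t, t).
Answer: u(ξ, t) = exp(-2t)sin(t - ξ) + exp(-18t)sin(3t - 3ξ)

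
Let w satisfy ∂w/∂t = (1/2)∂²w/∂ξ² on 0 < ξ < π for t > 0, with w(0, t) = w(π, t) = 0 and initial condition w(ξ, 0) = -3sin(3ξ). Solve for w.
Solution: Using separation of variables w = X(ξ)T(t):
Eigenfunctions: sin(nξ), n = 1, 2, 3, ...
General solution: w(ξ, t) = Σ c_n sin(nξ) exp(-n² t/2)
Matching w(ξ,0) = -3sin(3ξ) term by term: c_3=-3.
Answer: w(ξ, t) = -3exp(-9t/2)sin(3ξ)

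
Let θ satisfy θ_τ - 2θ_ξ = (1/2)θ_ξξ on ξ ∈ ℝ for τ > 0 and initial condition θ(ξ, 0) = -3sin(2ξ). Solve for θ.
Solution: Moving frame: η = ξ + 2τ, σ = τ, θ = u(η,σ), so θ_τ = u_σ + 2u_η and θ_ξξ = u_ηη.
Hence θ_τ - 2θ_ξ = u_σ and the PDE becomes the heat equation u_σ = (1/2)u_ηη on η ∈ ℝ.
Initial data: u(η,0) = θ(η,0) = -3sin(2η). Each mode sin(nη) decays as exp(-n²σ/2) on ℝ, so u(η,σ) = Σ c_n exp(-n²σ/2) sin(nη) with c_2=-3: u(η,σ) = -3exp(-2σ)sin(2η).
Substituting back: θ(ξ,τ) = u(ξ + 2τ, τ).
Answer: θ(ξ, τ) = -3exp(-2τ)sin(2ξ + 4τ)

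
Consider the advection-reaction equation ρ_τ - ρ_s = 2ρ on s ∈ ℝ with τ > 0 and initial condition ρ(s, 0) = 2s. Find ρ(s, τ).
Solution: Substitute ρ = exp(2τ)u, i.e. u = exp(-2τ)ρ.
By the product rule, ρ_τ = exp(2τ)(u_τ + 2u), ρ_s = exp(2τ)u_s.
Substituting into the PDE and dividing by exp(2τ): u_τ + 2u - u_s = 2u.
The lower-order terms cancel, leaving the standard advection equation u_τ - u_s = 0.
Initial data for u: u(s,0) = ρ(s,0) = 2s.
Solve for u:
  By method of characteristics (waves move left with speed 1):
  Along characteristics s + τ = const, u is constant, so u(s,τ) = f(s + τ) with f = u(·, 0).
Hence u(s,τ) = 2s + 2τ.
Transform back: ρ(s,τ) = exp(2τ)u(s,τ).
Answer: ρ(s, τ) = 2sexp(2τ) + 2τexp(2τ)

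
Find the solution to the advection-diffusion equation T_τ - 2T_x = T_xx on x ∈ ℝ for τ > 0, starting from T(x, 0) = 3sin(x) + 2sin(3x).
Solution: Change to a moving frame: let η = x + 2τ, σ = τ and write T(x,τ) = u(η,σ).
By the chain rule T_τ = u_σ + 2u_η, T_x = u_η, T_xx = u_ηη.
Then T_τ - 2T_x = u_σ: the advection term cancels and the PDE becomes the heat equation u_σ = u_ηη on η ∈ ℝ.
Initial data: u(η,0) = T(η,0) = 3sin(η) + 2sin(3η).
On η ∈ ℝ each mode satisfies (sin(nη))″ = -n² sin(nη), so exp(-n²σ) sin(nη) solves the heat equation; by superposition u(η,σ) = Σ c_n exp(-n²σ) sin(nη).
Reading off the coefficients: c_1=3, c_3=2, so u(η,σ) = 3exp(-σ)sin(η) + 2exp(-9σ)sin(3η).
Substituting back η = x + 2τ, σ = τ: T(x,τ) = u(x + 2τ, τ).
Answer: T(x, τ) = 3exp(-τ)sin(x + 2τ) + 2exp(-9τ)sin(3x + 6τ)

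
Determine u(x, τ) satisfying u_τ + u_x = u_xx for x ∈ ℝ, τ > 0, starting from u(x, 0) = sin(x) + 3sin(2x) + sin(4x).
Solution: Moving frame: η = x - τ, σ = τ, u = w(η,σ), so u_τ = w_σ - w_η and u_xx = w_ηη.
Hence u_τ + u_x = w_σ and the PDE becomes the heat equation w_σ = w_ηη on η ∈ ℝ.
Initial data: w(η,0) = u(η,0) = sin(η) + 3sin(2η) + sin(4η). Each mode sin(nη) decays as exp(-n²σ) on ℝ, so w(η,σ) = Σ c_n exp(-n²σ) sin(nη) with c_1=1, c_2=3, c_4=1: w(η,σ) = exp(-σ)sin(η) + 3exp(-4σ)sin(2η) + exp(-16σ)sin(4η).
Substituting back: u(x,τ) = w(x - τ, τ).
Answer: u(x, τ) = exp(-τ)sin(x - τ) + 3exp(-4τ)sin(2x - 2τ) + exp(-16τ)sin(4x - 4τ)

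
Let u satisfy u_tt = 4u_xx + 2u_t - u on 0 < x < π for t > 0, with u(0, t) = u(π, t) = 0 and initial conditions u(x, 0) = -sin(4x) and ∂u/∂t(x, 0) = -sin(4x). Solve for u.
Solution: Substitute u = exp(t)w, i.e. w = exp(-t)u.
By the product rule, u_t = exp(t)(w_t + w), u_tt = exp(t)(w_tt + 2w_t + w), u_xx = exp(t)w_xx.
Substituting into the PDE and dividing by exp(t): w_tt + 2w_t + w = 4w_xx + 2(w_t + w) - w.
The lower-order terms cancel, leaving the standard wave equation w_tt = 4w_xx.
Initial data for w: w(x,0) = u(x,0) = -sin(4x); w_t(x,0) = u_t(x,0) - u(x,0) = 0. The boundary conditions carry over: w(0,t) = w(π,t) = 0.
Solve for w:
  Using separation of variables w = X(x)T(t):
  Eigenfunctions: sin(nx), n = 1, 2, 3, ...
  General solution: w(x, t) = Σ [A_n cos(2n t) + B_n sin(2n t)] sin(nx)
  From w(x,0) = -sin(4x): A_4=-1. From w_t(x,0) = 0: all B_n = 0.
Hence w(x,t) = -sin(4x)cos(8t).
Transform back: u(x,t) = exp(t)w(x,t).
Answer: u(x, t) = -exp(t)sin(4x)cos(8t)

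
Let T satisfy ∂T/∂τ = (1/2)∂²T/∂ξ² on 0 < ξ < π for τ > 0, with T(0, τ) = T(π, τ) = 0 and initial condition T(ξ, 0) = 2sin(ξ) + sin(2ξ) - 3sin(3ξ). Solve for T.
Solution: Using separation of variables T = X(ξ)G(τ):
Eigenfunctions: sin(nξ), n = 1, 2, 3, ...
General solution: T(ξ, τ) = Σ c_n sin(nξ) exp(-n² τ/2)
Matching T(ξ,0) = 2sin(ξ) + sin(2ξ) - 3sin(3ξ) term by term: c_1=2, c_2=1, c_3=-3.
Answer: T(ξ, τ) = exp(-2τ)sin(2ξ) + 2exp(-τ/2)sin(ξ) - 3exp(-9τ/2)sin(3ξ)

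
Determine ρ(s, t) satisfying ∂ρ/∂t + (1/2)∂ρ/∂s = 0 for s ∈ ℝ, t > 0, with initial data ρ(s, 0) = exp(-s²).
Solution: By method of characteristics (waves move right with speed 1/2):
Along characteristics s - (1/2)t = const, ρ is constant, so ρ(s,t) = f(s - (1/2)t) with f = ρ(·, 0).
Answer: ρ(s, t) = exp(-(s - t/2)²)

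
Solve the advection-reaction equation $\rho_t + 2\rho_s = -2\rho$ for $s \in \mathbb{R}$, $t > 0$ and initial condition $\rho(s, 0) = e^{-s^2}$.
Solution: Substitute $\rho = e^{-2t}u$, i.e. $u = e^{2t}\rho$.
By the product rule, $\rho_t = e^{-2t}(u_t - 2u)$, $\rho_s = e^{-2t}u_s$.
Substituting into the PDE and dividing by $e^{-2t}$: $u_t - 2u + 2u_s = -2u$.
The lower-order terms cancel, leaving the standard advection equation $u_t + 2u_s = 0$.
Initial data for $u$: $u(s,0) = \rho(s,0) = e^{-s^2}$.
Solve for $u$:
  By method of characteristics (waves move right with speed 2):
  Along characteristics $s - 2t =$ const, $u$ is constant, so $u(s,t) = f(s - 2t)$ with $f = u( \cdot , 0)$.
Hence $u(s,t) = e^{-(s - 2 t)^2}$.
Transform back: $\rho(s,t) = e^{-2t}u(s,t)$.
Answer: $\rho(s, t) = e^{-2 t} e^{-(s - 2 t)^2}$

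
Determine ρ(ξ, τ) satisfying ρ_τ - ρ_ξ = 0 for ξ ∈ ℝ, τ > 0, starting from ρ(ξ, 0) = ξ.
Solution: By method of characteristics (waves move left with speed 1):
Along characteristics ξ + τ = const, ρ is constant, so ρ(ξ,τ) = f(ξ + τ) with f = ρ(·, 0).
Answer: ρ(ξ, τ) = ξ + τ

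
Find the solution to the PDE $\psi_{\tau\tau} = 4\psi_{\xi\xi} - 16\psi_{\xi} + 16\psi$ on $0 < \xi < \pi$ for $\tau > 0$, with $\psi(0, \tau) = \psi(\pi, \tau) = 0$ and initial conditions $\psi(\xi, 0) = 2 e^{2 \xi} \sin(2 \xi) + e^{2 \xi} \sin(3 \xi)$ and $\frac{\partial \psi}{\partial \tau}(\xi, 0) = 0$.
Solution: Substitute $\psi = e^{2\xi}u$, i.e. $u = e^{-2\xi}\psi$.
By the product rule, $\psi_{\xi} = e^{2\xi}(u_{\xi} + 2u)$, $\psi_{\xi\xi} = e^{2\xi}(u_{\xi\xi} + 4u_{\xi} + 4u)$, $\psi_{\tau\tau} = e^{2\xi}u_{\tau\tau}$.
Substituting into the PDE and dividing by $e^{2\xi}$: $u_{\tau\tau} = 4(u_{\xi\xi} + 4u_{\xi} + 4u) - 16(u_{\xi} + 2u) + 16u$.
The lower-order terms cancel, leaving the standard wave equation $u_{\tau\tau} = 4u_{\xi\xi}$.
Initial data for $u$: $u(\xi,0) = e^{-2\xi}\psi(\xi,0) = 2 \sin(2 \xi) + \sin(3 \xi)$; $u_{\tau}(\xi,0) = e^{-2\xi}\psi_{\tau}(\xi,0) = 0$. The boundary conditions carry over: $u(0,\tau) = u(\pi,\tau) = 0$.
Solve for $u$:
  Using separation of variables $u = X(\xi)T(\tau)$:
  Eigenfunctions: $\sin(n\xi)$, $n = 1, 2, 3, \ldots$
  General solution: $u(\xi, \tau) = \sum [A_n \cos(2n \tau) + B_n \sin(2n \tau)] \sin(n\xi)$
  From $u(\xi,0) = 2 \sin(2 \xi) + \sin(3 \xi)$: $A_2=2, A_3=1$. From $u_{\tau}(\xi,0) = 0$: all $B_n = 0$.
Hence $u(\xi,\tau) = 2 \sin(2 \xi) \cos(4 \tau) + \sin(3 \xi) \cos(6 \tau)$.
Transform back: $\psi(\xi,\tau) = e^{2\xi}u(\xi,\tau)$.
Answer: $\psi(\xi, \tau) = 2 e^{2 \xi} \sin(2 \xi) \cos(4 \tau) + e^{2 \xi} \sin(3 \xi) \cos(6 \tau)$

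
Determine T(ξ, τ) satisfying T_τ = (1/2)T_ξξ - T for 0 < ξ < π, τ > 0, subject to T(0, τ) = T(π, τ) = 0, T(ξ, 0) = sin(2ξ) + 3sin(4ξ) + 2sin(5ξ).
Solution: Substitute T = exp(-τ)u.
Then T_τ = exp(-τ)(u_τ - u), T_ξξ = exp(-τ)u_ξξ; substituting and dividing by exp(-τ), the lower-order terms cancel: u_τ = (1/2)u_ξξ (standard heat equation).
Data for u: u(ξ,0) = T(ξ,0) = sin(2ξ) + 3sin(4ξ) + 2sin(5ξ). The boundary conditions carry over: u(0,τ) = u(π,τ) = 0.
Separating variables: u = Σ c_n exp(-n²τ/2) sin(nξ). From u(ξ,0) = sin(2ξ) + 3sin(4ξ) + 2sin(5ξ): c_2=1, c_4=3, c_5=2.
So u(ξ,τ) = exp(-2τ)sin(2ξ) + 3exp(-8τ)sin(4ξ) + 2exp(-25τ/2)sin(5ξ), and T(ξ,τ) = exp(-τ)u(ξ,τ).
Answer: T(ξ, τ) = exp(-3τ)sin(2ξ) + 3exp(-9τ)sin(4ξ) + 2exp(-27τ/2)sin(5ξ)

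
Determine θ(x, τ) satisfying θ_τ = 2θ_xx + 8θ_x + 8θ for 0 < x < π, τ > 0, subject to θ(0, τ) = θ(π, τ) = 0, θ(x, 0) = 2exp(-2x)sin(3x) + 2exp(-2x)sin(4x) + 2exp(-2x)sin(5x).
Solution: Substitute θ = exp(-2x)u.
Then θ_x = exp(-2x)(u_x - 2u), θ_xx = exp(-2x)(u_xx - 4u_x + 4u), θ_τ = exp(-2x)u_τ; substituting and dividing by exp(-2x), the lower-order terms cancel: u_τ = 2u_xx (standard heat equation).
Data for u: u(x,0) = exp(2x)θ(x,0) = 2sin(3x) + 2sin(4x) + 2sin(5x). The boundary conditions carry over: u(0,τ) = u(π,τ) = 0.
Separating variables: u = Σ c_n exp(-2n²τ) sin(nx). From u(x,0) = 2sin(3x) + 2sin(4x) + 2sin(5x): c_3=2, c_4=2, c_5=2.
So u(x,τ) = 2exp(-18τ)sin(3x) + 2exp(-32τ)sin(4x) + 2exp(-50τ)sin(5x), and θ(x,τ) = exp(-2x)u(x,τ).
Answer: θ(x, τ) = 2exp(-2x)exp(-18τ)sin(3x) + 2exp(-2x)exp(-32τ)sin(4x) + 2exp(-2x)exp(-50τ)sin(5x)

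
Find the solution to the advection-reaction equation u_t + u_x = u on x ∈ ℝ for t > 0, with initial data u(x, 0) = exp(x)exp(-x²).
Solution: Substitute u = exp(x)w.
Then u_x = exp(x)(w_x + w), u_t = exp(x)w_t; substituting and dividing by exp(x), the lower-order terms cancel: w_t + w_x = 0 (standard advection equation).
Data for w: w(x,0) = exp(-x)u(x,0) = exp(-x²).
By characteristics (dx/dt = 1), w(x,t) = f(x - t) with f = w(·, 0).
So w(x,t) = exp(-(-t + x)²), and u(x,t) = exp(x)w(x,t).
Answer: u(x, t) = exp(x)exp(-(-t + x)²)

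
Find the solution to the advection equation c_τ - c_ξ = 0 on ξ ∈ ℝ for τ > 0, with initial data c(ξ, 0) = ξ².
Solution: By method of characteristics (waves move left with speed 1):
Along characteristics ξ + τ = const, c is constant, so c(ξ,τ) = f(ξ + τ) with f = c(·, 0).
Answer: c(ξ, τ) = ξ² + 2ξτ + τ²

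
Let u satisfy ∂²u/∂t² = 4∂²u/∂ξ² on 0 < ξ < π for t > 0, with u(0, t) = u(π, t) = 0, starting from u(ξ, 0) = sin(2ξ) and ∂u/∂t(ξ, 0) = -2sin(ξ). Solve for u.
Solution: Using separation of variables u = X(ξ)T(t):
Eigenfunctions: sin(nξ), n = 1, 2, 3, ...
General solution: u(ξ, t) = Σ [A_n cos(2n t) + B_n sin(2n t)] sin(nξ)
From u(ξ,0) = sin(2ξ): A_2=1. From u_t(ξ,0) = -2sin(ξ), using u_t(ξ,0) = Σ ω_n B_n sin(nξ) with ω_n = 2n: B_1 = (-2)/2 = -1.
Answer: u(ξ, t) = -sin(2t)sin(ξ) + sin(2ξ)cos(4t)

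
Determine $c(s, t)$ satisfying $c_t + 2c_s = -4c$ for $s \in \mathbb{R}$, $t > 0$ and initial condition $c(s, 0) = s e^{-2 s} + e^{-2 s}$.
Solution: Substitute $c = e^{-2s}u$.
Then $c_s = e^{-2s}(u_s - 2u)$, $c_t = e^{-2s}u_t$; substituting and dividing by $e^{-2s}$, the lower-order terms cancel: $u_t + 2u_s = 0$ (standard advection equation).
Data for $u$: $u(s,0) = e^{2s}c(s,0) = s + 1$.
By characteristics ($ds/dt = 2$), $u(s,t) = f(s - 2t)$ with $f = u( \cdot , 0)$.
So $u(s,t) = s - 2 t + 1$, and $c(s,t) = e^{-2s}u(s,t)$.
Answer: $c(s, t) = s e^{-2 s} - 2 t e^{-2 s} + e^{-2 s}$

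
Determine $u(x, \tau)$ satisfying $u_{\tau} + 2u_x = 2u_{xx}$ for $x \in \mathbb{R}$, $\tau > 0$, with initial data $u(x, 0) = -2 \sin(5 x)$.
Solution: Moving frame: $\eta = x - 2\tau$, $\sigma = \tau$, $u = w(\eta,\sigma)$, so $u_{\tau} = w_{\sigma} - 2w_{\eta}$ and $u_{xx} = w_{\eta\eta}$.
Hence $u_{\tau} + 2u_x = w_{\sigma}$ and the PDE becomes the heat equation $w_{\sigma} = 2w_{\eta\eta}$ on $\eta \in \mathbb{R}$.
Initial data: $w(\eta,0) = u(\eta,0) = -2 \sin(5 \eta)$. Each mode $\sin(n\eta)$ decays as $e^{-2n^2\sigma}$ on $\mathbb{R}$, so $w(\eta,\sigma) = \sum c_n e^{-2n^2\sigma} \sin(n\eta)$ with $c_5=-2$: $w(\eta,\sigma) = -2 e^{-50 \sigma} \sin(5 \eta)$.
Substituting back: $u(x,\tau) = w(x - 2\tau, \tau)$.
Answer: $u(x, \tau) = 2 e^{-50 \tau} \sin(10 \tau - 5 x)$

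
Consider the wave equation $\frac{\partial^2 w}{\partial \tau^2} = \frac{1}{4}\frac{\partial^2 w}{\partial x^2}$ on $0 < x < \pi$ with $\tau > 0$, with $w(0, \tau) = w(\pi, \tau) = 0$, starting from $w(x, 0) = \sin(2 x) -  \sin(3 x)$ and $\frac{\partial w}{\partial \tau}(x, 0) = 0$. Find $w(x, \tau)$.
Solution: Separating variables: $w = \sum [A_n \cos(\omega_n \tau) + B_n \sin(\omega_n \tau)] \sin(nx)$, $\omega_n = n/2$. From ICs: $A_2=1, A_3=-1$.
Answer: $w(x, \tau) = \sin(2 x) \cos(\tau) -  \sin(3 x) \cos(3 \tau/2)$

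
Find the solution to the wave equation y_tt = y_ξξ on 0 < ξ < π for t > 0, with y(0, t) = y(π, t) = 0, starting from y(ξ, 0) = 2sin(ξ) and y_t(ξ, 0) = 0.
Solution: Separating variables: y = Σ [A_n cos(ω_n t) + B_n sin(ω_n t)] sin(nξ), ω_n = n. From ICs: A_1=2.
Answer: y(ξ, t) = 2sin(ξ)cos(t)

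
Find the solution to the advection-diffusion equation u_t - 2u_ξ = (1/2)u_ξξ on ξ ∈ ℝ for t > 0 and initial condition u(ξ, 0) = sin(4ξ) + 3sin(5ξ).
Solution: Change to a moving frame: let η = ξ + 2t, σ = t and write u(ξ,t) = w(η,σ).
By the chain rule u_t = w_σ + 2w_η, u_ξ = w_η, u_ξξ = w_ηη.
Then u_t - 2u_ξ = w_σ: the advection term cancels and the PDE becomes the heat equation w_σ = (1/2)w_ηη on η ∈ ℝ.
Initial data: w(η,0) = u(η,0) = sin(4η) + 3sin(5η).
On η ∈ ℝ each mode satisfies (sin(nη))″ = -n² sin(nη), so exp(-n²σ/2) sin(nη) solves the heat equation; by superposition w(η,σ) = Σ c_n exp(-n²σ/2) sin(nη).
Reading off the coefficients: c_4=1, c_5=3, so w(η,σ) = exp(-8σ)sin(4η) + 3exp(-25σ/2)sin(5η).
Substituting back η = ξ + 2t, σ = t: u(ξ,t) = w(ξ + 2t, t).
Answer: u(ξ, t) = exp(-8t)sin(8t + 4ξ) + 3exp(-25t/2)sin(10t + 5ξ)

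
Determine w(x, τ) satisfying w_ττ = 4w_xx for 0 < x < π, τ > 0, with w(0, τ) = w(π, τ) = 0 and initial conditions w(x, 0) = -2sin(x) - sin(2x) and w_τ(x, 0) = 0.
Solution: Separating variables: w = Σ [A_n cos(ω_n τ) + B_n sin(ω_n τ)] sin(nx), ω_n = 2n. From ICs: A_1=-2, A_2=-1.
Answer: w(x, τ) = -2sin(x)cos(2τ) - sin(2x)cos(4τ)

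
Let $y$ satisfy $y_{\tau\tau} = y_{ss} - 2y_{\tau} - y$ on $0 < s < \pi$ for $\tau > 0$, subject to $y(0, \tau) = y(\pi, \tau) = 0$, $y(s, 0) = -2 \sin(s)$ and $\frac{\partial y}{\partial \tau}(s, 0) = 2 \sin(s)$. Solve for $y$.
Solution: Substitute $y = e^{-\tau}u$.
Then $y_{\tau} = e^{-\tau}(u_{\tau} - u)$, $y_{\tau\tau} = e^{-\tau}(u_{\tau\tau} - 2u_{\tau} + u)$, $y_{ss} = e^{-\tau}u_{ss}$; substituting and dividing by $e^{-\tau}$, the lower-order terms cancel: $u_{\tau\tau} = u_{ss}$ (standard wave equation).
Data for $u$: $u(s,0) = y(s,0) = -2 \sin(s)$; $u_{\tau}(s,0) = y_{\tau}(s,0) + y(s,0) = 0$. The boundary conditions carry over: $u(0,\tau) = u(\pi,\tau) = 0$.
Separating variables: $u = \sum [A_n \cos(\omega_n \tau) + B_n \sin(\omega_n \tau)] \sin(ns)$, $\omega_n = n$. From ICs: $A_1=-2$.
So $u(s,\tau) = -2 \sin(s) \cos(\tau)$, and $y(s,\tau) = e^{-\tau}u(s,\tau)$.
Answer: $y(s, \tau) = -2 e^{-\tau} \sin(s) \cos(\tau)$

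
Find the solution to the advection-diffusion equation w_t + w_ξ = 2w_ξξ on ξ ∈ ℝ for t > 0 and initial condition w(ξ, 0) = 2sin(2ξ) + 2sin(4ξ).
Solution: Change to a moving frame: let η = ξ - t, σ = t and write w(ξ,t) = u(η,σ).
By the chain rule w_t = u_σ - u_η, w_ξ = u_η, w_ξξ = u_ηη.
Then w_t + w_ξ = u_σ: the advection term cancels and the PDE becomes the heat equation u_σ = 2u_ηη on η ∈ ℝ.
Initial data: u(η,0) = w(η,0) = 2sin(2η) + 2sin(4η).
On η ∈ ℝ each mode satisfies (sin(nη))″ = -n² sin(nη), so exp(-2n²σ) sin(nη) solves the heat equation; by superposition u(η,σ) = Σ c_n exp(-2n²σ) sin(nη).
Reading off the coefficients: c_2=2, c_4=2, so u(η,σ) = 2exp(-8σ)sin(2η) + 2exp(-32σ)sin(4η).
Substituting back η = ξ - t, σ = t: w(ξ,t) = u(ξ - t, t).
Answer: w(ξ, t) = -2exp(-8t)sin(2t - 2ξ) - 2exp(-32t)sin(4t - 4ξ)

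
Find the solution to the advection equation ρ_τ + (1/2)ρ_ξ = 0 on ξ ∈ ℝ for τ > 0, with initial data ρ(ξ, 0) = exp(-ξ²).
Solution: By characteristics (dξ/dτ = 1/2), ρ(ξ,τ) = f(ξ - (1/2)τ) with f = ρ(·, 0).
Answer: ρ(ξ, τ) = exp(-(ξ - τ/2)²)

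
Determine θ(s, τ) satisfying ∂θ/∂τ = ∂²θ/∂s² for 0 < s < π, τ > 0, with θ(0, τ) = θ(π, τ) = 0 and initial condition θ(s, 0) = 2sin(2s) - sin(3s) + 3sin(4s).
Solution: Separating variables: θ = Σ c_n exp(-n²τ) sin(ns). From θ(s,0) = 2sin(2s) - sin(3s) + 3sin(4s): c_2=2, c_3=-1, c_4=3.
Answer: θ(s, τ) = 2exp(-4τ)sin(2s) - exp(-9τ)sin(3s) + 3exp(-16τ)sin(4s)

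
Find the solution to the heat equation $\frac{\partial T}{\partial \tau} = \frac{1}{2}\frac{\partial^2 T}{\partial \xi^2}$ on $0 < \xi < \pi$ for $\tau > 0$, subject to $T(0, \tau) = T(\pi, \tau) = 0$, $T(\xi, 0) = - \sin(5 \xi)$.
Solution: Using separation of variables $T = X(\xi)G(\tau)$:
Eigenfunctions: $\sin(n\xi)$, $n = 1, 2, 3, \ldots$
General solution: $T(\xi, \tau) = \sum c_n \sin(n\xi) e^{-n^2 \tau/2}$
Matching $T(\xi,0) = - \sin(5 \xi)$ term by term: $c_5=-1$.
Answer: $T(\xi, \tau) = - e^{-25 \tau/2} \sin(5 \xi)$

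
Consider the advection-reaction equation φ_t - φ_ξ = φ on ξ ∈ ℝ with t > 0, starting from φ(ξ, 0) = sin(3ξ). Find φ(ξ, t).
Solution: Substitute φ = exp(t)u.
Then φ_t = exp(t)(u_t + u), φ_ξ = exp(t)u_ξ; substituting and dividing by exp(t), the lower-order terms cancel: u_t - u_ξ = 0 (standard advection equation).
Data for u: u(ξ,0) = φ(ξ,0) = sin(3ξ).
By characteristics (dξ/dt = -1), u(ξ,t) = f(ξ + t) with f = u(·, 0).
So u(ξ,t) = sin(3t + 3ξ), and φ(ξ,t) = exp(t)u(ξ,t).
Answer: φ(ξ, t) = exp(t)sin(3t + 3ξ)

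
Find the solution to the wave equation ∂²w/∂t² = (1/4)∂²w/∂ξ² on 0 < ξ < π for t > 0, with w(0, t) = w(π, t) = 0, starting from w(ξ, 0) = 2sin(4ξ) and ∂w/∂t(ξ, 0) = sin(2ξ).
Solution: Using separation of variables w = X(ξ)T(t):
Eigenfunctions: sin(nξ), n = 1, 2, 3, ...
General solution: w(ξ, t) = Σ [A_n cos(n t/2) + B_n sin(n t/2)] sin(nξ)
From w(ξ,0) = 2sin(4ξ): A_4=2. From w_t(ξ,0) = sin(2ξ), using w_t(ξ,0) = Σ ω_n B_n sin(nξ) with ω_n = n/2: B_2 = 1/1 = 1.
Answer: w(ξ, t) = sin(t)sin(2ξ) + 2sin(4ξ)cos(2t)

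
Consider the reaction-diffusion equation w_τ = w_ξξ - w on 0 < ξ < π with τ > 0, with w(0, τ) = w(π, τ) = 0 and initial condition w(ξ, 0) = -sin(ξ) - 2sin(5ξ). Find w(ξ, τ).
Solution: Substitute w = exp(-τ)u.
Then w_τ = exp(-τ)(u_τ - u), w_ξξ = exp(-τ)u_ξξ; substituting and dividing by exp(-τ), the lower-order terms cancel: u_τ = u_ξξ (standard heat equation).
Data for u: u(ξ,0) = w(ξ,0) = -sin(ξ) - 2sin(5ξ). The boundary conditions carry over: u(0,τ) = u(π,τ) = 0.
Separating variables: u = Σ c_n exp(-n²τ) sin(nξ). From u(ξ,0) = -sin(ξ) - 2sin(5ξ): c_1=-1, c_5=-2.
So u(ξ,τ) = -exp(-τ)sin(ξ) - 2exp(-25τ)sin(5ξ), and w(ξ,τ) = exp(-τ)u(ξ,τ).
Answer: w(ξ, τ) = -exp(-2τ)sin(ξ) - 2exp(-26τ)sin(5ξ)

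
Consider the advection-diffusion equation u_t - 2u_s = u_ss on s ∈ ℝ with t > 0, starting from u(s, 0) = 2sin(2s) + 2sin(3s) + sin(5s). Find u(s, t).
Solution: Moving frame: η = s + 2t, σ = t, u = w(η,σ), so u_t = w_σ + 2w_η and u_ss = w_ηη.
Hence u_t - 2u_s = w_σ and the PDE becomes the heat equation w_σ = w_ηη on η ∈ ℝ.
Initial data: w(η,0) = u(η,0) = 2sin(2η) + 2sin(3η) + sin(5η). Each mode sin(nη) decays as exp(-n²σ) on ℝ, so w(η,σ) = Σ c_n exp(-n²σ) sin(nη) with c_2=2, c_3=2, c_5=1: w(η,σ) = 2exp(-4σ)sin(2η) + 2exp(-9σ)sin(3η) + exp(-25σ)sin(5η).
Substituting back: u(s,t) = w(s + 2t, t).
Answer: u(s, t) = 2exp(-4t)sin(2s + 4t) + 2exp(-9t)sin(3s + 6t) + exp(-25t)sin(5s + 10t)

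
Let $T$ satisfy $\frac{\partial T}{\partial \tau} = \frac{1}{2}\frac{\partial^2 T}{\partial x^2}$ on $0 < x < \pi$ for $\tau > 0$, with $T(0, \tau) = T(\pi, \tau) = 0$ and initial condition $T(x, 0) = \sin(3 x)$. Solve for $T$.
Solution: Separating variables: $T = \sum c_n e^{-n^2\tau/2} \sin(nx)$. From $T(x,0) = \sin(3 x)$: $c_3=1$.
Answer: $T(x, \tau) = e^{-9 \tau/2} \sin(3 x)$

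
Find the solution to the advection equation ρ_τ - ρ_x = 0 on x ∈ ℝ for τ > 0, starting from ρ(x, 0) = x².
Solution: By method of characteristics (waves move left with speed 1):
Along characteristics x + τ = const, ρ is constant, so ρ(x,τ) = f(x + τ) with f = ρ(·, 0).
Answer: ρ(x, τ) = x² + 2xτ + τ²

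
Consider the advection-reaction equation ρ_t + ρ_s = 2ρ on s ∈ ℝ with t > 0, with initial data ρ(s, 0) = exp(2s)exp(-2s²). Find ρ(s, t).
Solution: Substitute ρ = exp(2s)u, i.e. u = exp(-2s)ρ.
By the product rule, ρ_s = exp(2s)(u_s + 2u), ρ_t = exp(2s)u_t.
Substituting into the PDE and dividing by exp(2s): u_t + (u_s + 2u) = 2u.
The lower-order terms cancel, leaving the standard advection equation u_t + u_s = 0.
Initial data for u: u(s,0) = exp(-2s)ρ(s,0) = exp(-2s²).
Solve for u:
  By method of characteristics (waves move right with speed 1):
  Along characteristics s - t = const, u is constant, so u(s,t) = f(s - t) with f = u(·, 0).
Hence u(s,t) = exp(-2(s - t)²).
Transform back: ρ(s,t) = exp(2s)u(s,t).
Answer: ρ(s, t) = exp(2s)exp(-2(s - t)²)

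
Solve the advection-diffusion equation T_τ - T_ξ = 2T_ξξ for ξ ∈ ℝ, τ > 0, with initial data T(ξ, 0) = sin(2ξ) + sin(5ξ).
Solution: Moving frame: η = ξ + τ, σ = τ, T = u(η,σ), so T_τ = u_σ + u_η and T_ξξ = u_ηη.
Hence T_τ - T_ξ = u_σ and the PDE becomes the heat equation u_σ = 2u_ηη on η ∈ ℝ.
Initial data: u(η,0) = T(η,0) = sin(2η) + sin(5η). Each mode sin(nη) decays as exp(-2n²σ) on ℝ, so u(η,σ) = Σ c_n exp(-2n²σ) sin(nη) with c_2=1, c_5=1: u(η,σ) = exp(-8σ)sin(2η) + exp(-50σ)sin(5η).
Substituting back: T(ξ,τ) = u(ξ + τ, τ).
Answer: T(ξ, τ) = exp(-8τ)sin(2ξ + 2τ) + exp(-50τ)sin(5ξ + 5τ)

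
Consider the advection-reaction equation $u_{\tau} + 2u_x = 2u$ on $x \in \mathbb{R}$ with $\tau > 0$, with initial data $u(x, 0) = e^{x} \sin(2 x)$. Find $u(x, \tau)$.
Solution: Substitute $u = e^{x}w$, i.e. $w = e^{-x}u$.
By the product rule, $u_x = e^{x}(w_x + w)$, $u_{\tau} = e^{x}w_{\tau}$.
Substituting into the PDE and dividing by $e^{x}$: $w_{\tau} + 2(w_x + w) = 2w$.
The lower-order terms cancel, leaving the standard advection equation $w_{\tau} + 2w_x = 0$.
Initial data for $w$: $w(x,0) = e^{-x}u(x,0) = \sin(2 x)$.
Solve for $w$:
  By method of characteristics (waves move right with speed 2):
  Along characteristics $x - 2\tau =$ const, $w$ is constant, so $w(x,\tau) = f(x - 2\tau)$ with $f = w( \cdot , 0)$.
Hence $w(x,\tau) = \sin(2 x - 4 \tau)$.
Transform back: $u(x,\tau) = e^{x}w(x,\tau)$.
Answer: $u(x, \tau) = - e^{x} \sin(4 \tau - 2 x)$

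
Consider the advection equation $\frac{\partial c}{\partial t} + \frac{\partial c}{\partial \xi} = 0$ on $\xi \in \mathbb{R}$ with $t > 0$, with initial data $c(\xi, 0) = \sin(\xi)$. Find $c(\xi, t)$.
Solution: By method of characteristics (waves move right with speed 1):
Along characteristics $\xi - t =$ const, $c$ is constant, so $c(\xi,t) = f(\xi - t)$ with $f = c( \cdot , 0)$.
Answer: $c(\xi, t) = \sin(\xi - t)$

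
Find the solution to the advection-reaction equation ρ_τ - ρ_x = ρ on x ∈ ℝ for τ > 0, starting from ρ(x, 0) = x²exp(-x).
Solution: Substitute ρ = exp(-x)u.
Then ρ_x = exp(-x)(u_x - u), ρ_τ = exp(-x)u_τ; substituting and dividing by exp(-x), the lower-order terms cancel: u_τ - u_x = 0 (standard advection equation).
Data for u: u(x,0) = exp(x)ρ(x,0) = x².
By characteristics (dx/dτ = -1), u(x,τ) = f(x + τ) with f = u(·, 0).
So u(x,τ) = x² + 2xτ + τ², and ρ(x,τ) = exp(-x)u(x,τ).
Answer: ρ(x, τ) = x²exp(-x) + 2xτexp(-x) + τ²exp(-x)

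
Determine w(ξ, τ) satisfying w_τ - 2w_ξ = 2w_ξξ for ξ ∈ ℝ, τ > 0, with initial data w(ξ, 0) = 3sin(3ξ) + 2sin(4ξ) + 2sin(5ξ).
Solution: Change to a moving frame: let η = ξ + 2τ, σ = τ and write w(ξ,τ) = u(η,σ).
By the chain rule w_τ = u_σ + 2u_η, w_ξ = u_η, w_ξξ = u_ηη.
Then w_τ - 2w_ξ = u_σ: the advection term cancels and the PDE becomes the heat equation u_σ = 2u_ηη on η ∈ ℝ.
Initial data: u(η,0) = w(η,0) = 3sin(3η) + 2sin(4η) + 2sin(5η).
On η ∈ ℝ each mode satisfies (sin(nη))″ = -n² sin(nη), so exp(-2n²σ) sin(nη) solves the heat equation; by superposition u(η,σ) = Σ c_n exp(-2n²σ) sin(nη).
Reading off the coefficients: c_3=3, c_4=2, c_5=2, so u(η,σ) = 3exp(-18σ)sin(3η) + 2exp(-32σ)sin(4η) + 2exp(-50σ)sin(5η).
Substituting back η = ξ + 2τ, σ = τ: w(ξ,τ) = u(ξ + 2τ, τ).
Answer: w(ξ, τ) = 3exp(-18τ)sin(3ξ + 6τ) + 2exp(-32τ)sin(4ξ + 8τ) + 2exp(-50τ)sin(5ξ + 10τ)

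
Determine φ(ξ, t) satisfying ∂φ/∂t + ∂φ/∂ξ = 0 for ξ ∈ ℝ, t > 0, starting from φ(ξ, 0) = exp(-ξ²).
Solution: By characteristics (dξ/dt = 1), φ(ξ,t) = f(ξ - t) with f = φ(·, 0).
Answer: φ(ξ, t) = exp(-(-t + ξ)²)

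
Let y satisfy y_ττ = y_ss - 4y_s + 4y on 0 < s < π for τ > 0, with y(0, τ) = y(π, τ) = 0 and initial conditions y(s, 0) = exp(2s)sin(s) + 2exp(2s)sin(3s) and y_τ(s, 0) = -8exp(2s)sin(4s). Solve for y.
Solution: Substitute y = exp(2s)u, i.e. u = exp(-2s)y.
By the product rule, y_s = exp(2s)(u_s + 2u), y_ss = exp(2s)(u_ss + 4u_s + 4u), y_ττ = exp(2s)u_ττ.
Substituting into the PDE and dividing by exp(2s): u_ττ = (u_ss + 4u_s + 4u) - 4(u_s + 2u) + 4u.
The lower-order terms cancel, leaving the standard wave equation u_ττ = u_ss.
Initial data for u: u(s,0) = exp(-2s)y(s,0) = sin(s) + 2sin(3s); u_τ(s,0) = exp(-2s)y_τ(s,0) = -8sin(4s). The boundary conditions carry over: u(0,τ) = u(π,τ) = 0.
Solve for u:
  Using separation of variables u = X(s)T(τ):
  Eigenfunctions: sin(ns), n = 1, 2, 3, ...
  General solution: u(s, τ) = Σ [A_n cos(n τ) + B_n sin(n τ)] sin(ns)
  From u(s,0) = sin(s) + 2sin(3s): A_1=1, A_3=2. From u_τ(s,0) = -8sin(4s), using u_τ(s,0) = Σ ω_n B_n sin(ns) with ω_n = n: B_4 = (-8)/4 = -2.
Hence u(s,τ) = sin(s)cos(τ) + 2sin(3s)cos(3τ) - 2sin(4s)sin(4τ).
Transform back: y(s,τ) = exp(2s)u(s,τ).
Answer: y(s, τ) = exp(2s)sin(s)cos(τ) + 2exp(2s)sin(3s)cos(3τ) - 2exp(2s)sin(4s)sin(4τ)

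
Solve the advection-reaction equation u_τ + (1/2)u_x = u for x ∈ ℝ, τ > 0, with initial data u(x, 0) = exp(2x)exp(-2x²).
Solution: Substitute u = exp(2x)w, i.e. w = exp(-2x)u.
By the product rule, u_x = exp(2x)(w_x + 2w), u_τ = exp(2x)w_τ.
Substituting into the PDE and dividing by exp(2x): w_τ + (1/2)(w_x + 2w) = w.
The lower-order terms cancel, leaving the standard advection equation w_τ + (1/2)w_x = 0.
Initial data for w: w(x,0) = exp(-2x)u(x,0) = exp(-2x²).
Solve for w:
  By method of characteristics (waves move right with speed 1/2):
  Along characteristics x - (1/2)τ = const, w is constant, so w(x,τ) = f(x - (1/2)τ) with f = w(·, 0).
Hence w(x,τ) = exp(-2(x - τ/2)²).
Transform back: u(x,τ) = exp(2x)w(x,τ).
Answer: u(x, τ) = exp(2x)exp(-2(x - τ/2)²)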